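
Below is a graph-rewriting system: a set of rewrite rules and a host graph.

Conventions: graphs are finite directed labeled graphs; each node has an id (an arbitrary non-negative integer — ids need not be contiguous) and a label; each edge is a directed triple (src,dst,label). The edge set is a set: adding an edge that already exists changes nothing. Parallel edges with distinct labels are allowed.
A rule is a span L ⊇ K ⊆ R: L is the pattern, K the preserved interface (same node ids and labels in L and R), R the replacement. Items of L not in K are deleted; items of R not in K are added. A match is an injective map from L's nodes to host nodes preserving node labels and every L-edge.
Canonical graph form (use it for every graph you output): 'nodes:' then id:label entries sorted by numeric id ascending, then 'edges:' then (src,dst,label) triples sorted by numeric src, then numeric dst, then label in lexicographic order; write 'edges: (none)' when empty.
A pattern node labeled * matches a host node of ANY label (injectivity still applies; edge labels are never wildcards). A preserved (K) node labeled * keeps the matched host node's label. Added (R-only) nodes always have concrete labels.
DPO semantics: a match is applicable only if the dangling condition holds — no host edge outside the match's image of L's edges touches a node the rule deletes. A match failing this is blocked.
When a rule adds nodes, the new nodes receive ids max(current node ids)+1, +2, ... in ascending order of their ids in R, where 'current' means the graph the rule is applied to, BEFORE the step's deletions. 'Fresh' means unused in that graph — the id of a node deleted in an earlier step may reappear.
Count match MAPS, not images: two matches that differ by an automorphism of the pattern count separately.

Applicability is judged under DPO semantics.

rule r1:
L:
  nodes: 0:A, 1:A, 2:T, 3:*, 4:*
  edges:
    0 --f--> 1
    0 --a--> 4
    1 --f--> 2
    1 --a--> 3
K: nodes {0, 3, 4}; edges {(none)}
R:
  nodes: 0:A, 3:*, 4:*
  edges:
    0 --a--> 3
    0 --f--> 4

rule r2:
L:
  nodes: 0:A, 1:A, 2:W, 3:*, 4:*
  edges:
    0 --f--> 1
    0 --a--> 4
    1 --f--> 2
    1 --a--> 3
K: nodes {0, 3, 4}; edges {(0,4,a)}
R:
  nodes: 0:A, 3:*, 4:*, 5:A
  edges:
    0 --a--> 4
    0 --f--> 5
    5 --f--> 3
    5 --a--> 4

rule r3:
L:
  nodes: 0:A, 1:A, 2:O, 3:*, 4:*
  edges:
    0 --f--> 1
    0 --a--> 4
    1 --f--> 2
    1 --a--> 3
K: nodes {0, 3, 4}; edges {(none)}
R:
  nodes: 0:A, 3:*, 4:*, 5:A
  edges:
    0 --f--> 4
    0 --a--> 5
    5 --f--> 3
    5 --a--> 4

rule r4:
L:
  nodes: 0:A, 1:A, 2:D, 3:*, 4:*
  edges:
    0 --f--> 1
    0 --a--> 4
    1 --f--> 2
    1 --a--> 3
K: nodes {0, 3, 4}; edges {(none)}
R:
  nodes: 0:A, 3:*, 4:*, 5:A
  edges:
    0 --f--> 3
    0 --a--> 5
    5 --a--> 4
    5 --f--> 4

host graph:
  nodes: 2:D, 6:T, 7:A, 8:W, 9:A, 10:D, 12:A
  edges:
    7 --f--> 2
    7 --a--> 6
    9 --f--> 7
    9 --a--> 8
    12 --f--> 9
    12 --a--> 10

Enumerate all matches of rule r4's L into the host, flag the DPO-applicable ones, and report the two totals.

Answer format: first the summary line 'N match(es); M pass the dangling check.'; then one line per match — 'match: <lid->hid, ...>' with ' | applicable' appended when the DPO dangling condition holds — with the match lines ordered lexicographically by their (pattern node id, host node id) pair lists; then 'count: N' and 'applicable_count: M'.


1 match(es); 1 pass the dangling check.
match: 0->9, 1->7, 2->2, 3->6, 4->8 | applicable
count: 1
applicable_count: 1


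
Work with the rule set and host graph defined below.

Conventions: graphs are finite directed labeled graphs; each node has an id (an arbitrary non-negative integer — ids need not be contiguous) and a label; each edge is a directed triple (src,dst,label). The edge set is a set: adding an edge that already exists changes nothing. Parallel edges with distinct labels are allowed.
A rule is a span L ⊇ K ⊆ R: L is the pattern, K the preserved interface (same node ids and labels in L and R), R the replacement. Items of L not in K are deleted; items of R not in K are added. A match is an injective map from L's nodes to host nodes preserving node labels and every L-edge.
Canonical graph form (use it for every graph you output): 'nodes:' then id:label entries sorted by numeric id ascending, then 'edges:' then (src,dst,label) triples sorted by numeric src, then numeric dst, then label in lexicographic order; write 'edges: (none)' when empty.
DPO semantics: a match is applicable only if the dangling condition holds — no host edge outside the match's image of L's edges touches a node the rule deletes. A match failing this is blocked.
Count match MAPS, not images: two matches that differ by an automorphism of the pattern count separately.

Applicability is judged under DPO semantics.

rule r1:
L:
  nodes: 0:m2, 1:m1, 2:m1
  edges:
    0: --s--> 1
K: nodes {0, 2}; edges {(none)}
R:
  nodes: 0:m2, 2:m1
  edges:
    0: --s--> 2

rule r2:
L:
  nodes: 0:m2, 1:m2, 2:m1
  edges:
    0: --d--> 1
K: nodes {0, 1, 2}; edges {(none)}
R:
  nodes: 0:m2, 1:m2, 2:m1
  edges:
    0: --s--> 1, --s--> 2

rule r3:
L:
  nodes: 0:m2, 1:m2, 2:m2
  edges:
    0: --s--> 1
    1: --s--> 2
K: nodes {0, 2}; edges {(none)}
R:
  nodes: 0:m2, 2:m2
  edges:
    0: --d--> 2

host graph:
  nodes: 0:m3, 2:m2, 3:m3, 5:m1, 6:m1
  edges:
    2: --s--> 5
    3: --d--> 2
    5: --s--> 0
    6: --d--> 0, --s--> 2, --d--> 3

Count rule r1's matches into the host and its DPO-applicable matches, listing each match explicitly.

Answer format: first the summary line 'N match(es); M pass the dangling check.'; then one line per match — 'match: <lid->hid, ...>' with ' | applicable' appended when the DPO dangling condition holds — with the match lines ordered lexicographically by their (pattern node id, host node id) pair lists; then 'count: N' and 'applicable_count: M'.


1 match(es); 0 pass the dangling check.
match: 0->2, 1->5, 2->6
count: 1
applicable_count: 0


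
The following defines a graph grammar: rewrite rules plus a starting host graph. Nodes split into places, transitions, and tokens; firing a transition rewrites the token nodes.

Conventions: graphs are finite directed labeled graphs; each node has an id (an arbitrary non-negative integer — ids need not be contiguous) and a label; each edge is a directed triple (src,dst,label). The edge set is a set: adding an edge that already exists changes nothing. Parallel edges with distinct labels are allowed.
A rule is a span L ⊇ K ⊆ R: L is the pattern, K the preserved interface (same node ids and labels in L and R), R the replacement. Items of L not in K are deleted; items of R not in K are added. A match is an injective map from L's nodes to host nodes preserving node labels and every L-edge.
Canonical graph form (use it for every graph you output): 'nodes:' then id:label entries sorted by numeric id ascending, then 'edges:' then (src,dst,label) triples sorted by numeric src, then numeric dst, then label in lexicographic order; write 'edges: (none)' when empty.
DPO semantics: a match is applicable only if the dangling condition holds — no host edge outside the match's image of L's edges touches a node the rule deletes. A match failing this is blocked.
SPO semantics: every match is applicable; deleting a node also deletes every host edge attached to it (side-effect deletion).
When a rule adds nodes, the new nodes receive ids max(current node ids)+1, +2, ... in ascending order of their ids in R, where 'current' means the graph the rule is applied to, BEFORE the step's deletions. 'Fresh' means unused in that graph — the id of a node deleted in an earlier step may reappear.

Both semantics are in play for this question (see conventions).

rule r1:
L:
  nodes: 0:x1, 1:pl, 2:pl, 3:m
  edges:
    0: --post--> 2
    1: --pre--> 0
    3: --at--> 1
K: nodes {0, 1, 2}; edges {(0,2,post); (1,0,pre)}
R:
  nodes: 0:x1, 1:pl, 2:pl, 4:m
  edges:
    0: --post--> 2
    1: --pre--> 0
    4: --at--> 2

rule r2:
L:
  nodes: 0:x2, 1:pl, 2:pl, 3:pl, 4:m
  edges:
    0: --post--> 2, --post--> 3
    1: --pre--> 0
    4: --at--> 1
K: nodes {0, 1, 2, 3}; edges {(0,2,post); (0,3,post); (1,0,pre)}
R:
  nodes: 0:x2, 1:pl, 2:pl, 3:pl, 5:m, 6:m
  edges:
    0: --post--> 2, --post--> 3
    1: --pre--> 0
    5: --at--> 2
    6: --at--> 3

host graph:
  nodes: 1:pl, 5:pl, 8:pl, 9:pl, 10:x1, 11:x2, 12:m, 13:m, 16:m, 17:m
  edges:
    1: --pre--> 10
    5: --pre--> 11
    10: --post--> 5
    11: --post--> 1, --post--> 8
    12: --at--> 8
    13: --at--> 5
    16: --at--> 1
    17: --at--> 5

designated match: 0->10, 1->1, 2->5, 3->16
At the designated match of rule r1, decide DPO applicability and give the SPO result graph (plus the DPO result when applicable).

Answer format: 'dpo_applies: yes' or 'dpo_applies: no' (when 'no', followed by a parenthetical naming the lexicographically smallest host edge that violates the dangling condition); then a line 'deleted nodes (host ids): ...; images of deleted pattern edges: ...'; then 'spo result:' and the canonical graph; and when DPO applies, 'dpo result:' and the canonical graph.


dpo_applies: yes
deleted nodes (host ids): 16; images of deleted pattern edges: (16,1,at)
spo result:
nodes: 1:pl, 5:pl, 8:pl, 9:pl, 10:x1, 11:x2, 12:m, 13:m, 17:m, 18:m
edges: (1,10,pre); (5,11,pre); (10,5,post); (11,1,post); (11,8,post); (12,8,at); (13,5,at); (17,5,at); (18,5,at)
dpo result:
nodes: 1:pl, 5:pl, 8:pl, 9:pl, 10:x1, 11:x2, 12:m, 13:m, 17:m, 18:m
edges: (1,10,pre); (5,11,pre); (10,5,post); (11,1,post); (11,8,post); (12,8,at); (13,5,at); (17,5,at); (18,5,at)


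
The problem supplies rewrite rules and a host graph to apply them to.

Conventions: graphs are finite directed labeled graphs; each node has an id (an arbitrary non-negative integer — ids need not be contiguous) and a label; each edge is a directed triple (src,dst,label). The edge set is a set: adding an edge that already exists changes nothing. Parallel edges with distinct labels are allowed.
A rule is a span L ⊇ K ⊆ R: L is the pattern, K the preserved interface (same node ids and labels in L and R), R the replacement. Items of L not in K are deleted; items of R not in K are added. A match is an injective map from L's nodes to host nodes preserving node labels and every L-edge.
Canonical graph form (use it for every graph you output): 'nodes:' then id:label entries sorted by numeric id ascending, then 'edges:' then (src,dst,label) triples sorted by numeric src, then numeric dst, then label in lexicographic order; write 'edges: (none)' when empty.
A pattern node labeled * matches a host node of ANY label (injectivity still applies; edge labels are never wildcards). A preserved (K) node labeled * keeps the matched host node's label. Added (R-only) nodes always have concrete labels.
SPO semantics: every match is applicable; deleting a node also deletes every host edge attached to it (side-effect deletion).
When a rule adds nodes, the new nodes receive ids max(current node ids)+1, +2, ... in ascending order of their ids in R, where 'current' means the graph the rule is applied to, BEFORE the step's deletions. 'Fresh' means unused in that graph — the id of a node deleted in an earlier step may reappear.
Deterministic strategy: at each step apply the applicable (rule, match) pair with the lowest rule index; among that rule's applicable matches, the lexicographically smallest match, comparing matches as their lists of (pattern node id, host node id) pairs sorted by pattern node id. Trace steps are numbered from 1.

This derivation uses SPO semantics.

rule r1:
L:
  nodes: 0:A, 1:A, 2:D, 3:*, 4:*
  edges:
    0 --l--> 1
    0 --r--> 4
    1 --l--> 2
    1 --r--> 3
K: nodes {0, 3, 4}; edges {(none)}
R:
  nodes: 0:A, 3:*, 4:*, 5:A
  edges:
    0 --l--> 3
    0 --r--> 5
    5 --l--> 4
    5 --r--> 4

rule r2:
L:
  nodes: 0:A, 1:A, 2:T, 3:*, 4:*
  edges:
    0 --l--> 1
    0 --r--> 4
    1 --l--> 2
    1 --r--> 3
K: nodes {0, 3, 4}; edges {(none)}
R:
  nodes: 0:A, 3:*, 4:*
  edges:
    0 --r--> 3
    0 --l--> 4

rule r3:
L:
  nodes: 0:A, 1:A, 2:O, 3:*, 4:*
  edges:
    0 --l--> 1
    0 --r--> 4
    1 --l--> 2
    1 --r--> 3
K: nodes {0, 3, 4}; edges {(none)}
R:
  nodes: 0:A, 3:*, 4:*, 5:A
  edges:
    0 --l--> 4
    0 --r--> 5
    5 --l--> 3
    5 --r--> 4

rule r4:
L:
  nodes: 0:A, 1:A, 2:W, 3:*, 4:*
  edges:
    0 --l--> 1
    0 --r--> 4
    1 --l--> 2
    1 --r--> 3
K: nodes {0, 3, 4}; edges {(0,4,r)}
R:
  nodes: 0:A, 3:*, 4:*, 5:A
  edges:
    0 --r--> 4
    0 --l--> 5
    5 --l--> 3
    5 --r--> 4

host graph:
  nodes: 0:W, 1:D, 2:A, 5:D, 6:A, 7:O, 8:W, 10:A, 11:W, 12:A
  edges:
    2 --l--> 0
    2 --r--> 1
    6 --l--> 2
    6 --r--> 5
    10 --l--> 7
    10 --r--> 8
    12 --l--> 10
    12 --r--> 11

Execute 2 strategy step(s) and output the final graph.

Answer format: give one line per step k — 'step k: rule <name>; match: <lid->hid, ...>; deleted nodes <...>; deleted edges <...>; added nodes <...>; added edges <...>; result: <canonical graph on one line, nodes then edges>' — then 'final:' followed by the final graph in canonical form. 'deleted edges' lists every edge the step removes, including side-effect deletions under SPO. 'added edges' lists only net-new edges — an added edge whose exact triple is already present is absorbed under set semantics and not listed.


step 1: rule r3; match: 0->12, 1->10, 2->7, 3->8, 4->11; deleted nodes 7, 10; deleted edges (10,7,l); (10,8,r); (12,10,l); (12,11,r); added nodes 13; added edges (12,11,l); (12,13,r); (13,8,l); (13,11,r); result: nodes: 0:W, 1:D, 2:A, 5:D, 6:A, 8:W, 11:W, 12:A, 13:A edges: (2,0,l); (2,1,r); (6,2,l); (6,5,r); (12,11,l); (12,13,r); (13,8,l); (13,11,r)
step 2: rule r4; match: 0->6, 1->2, 2->0, 3->1, 4->5; deleted nodes 0, 2; deleted edges (2,0,l); (2,1,r); (6,2,l); added nodes 14; added edges (6,14,l); (14,1,l); (14,5,r); result: nodes: 1:D, 5:D, 6:A, 8:W, 11:W, 12:A, 13:A, 14:A edges: (6,5,r); (6,14,l); (12,11,l); (12,13,r); (13,8,l); (13,11,r); (14,1,l); (14,5,r)
final:
nodes: 1:D, 5:D, 6:A, 8:W, 11:W, 12:A, 13:A, 14:A
edges: (6,5,r); (6,14,l); (12,11,l); (12,13,r); (13,8,l); (13,11,r); (14,1,l); (14,5,r)


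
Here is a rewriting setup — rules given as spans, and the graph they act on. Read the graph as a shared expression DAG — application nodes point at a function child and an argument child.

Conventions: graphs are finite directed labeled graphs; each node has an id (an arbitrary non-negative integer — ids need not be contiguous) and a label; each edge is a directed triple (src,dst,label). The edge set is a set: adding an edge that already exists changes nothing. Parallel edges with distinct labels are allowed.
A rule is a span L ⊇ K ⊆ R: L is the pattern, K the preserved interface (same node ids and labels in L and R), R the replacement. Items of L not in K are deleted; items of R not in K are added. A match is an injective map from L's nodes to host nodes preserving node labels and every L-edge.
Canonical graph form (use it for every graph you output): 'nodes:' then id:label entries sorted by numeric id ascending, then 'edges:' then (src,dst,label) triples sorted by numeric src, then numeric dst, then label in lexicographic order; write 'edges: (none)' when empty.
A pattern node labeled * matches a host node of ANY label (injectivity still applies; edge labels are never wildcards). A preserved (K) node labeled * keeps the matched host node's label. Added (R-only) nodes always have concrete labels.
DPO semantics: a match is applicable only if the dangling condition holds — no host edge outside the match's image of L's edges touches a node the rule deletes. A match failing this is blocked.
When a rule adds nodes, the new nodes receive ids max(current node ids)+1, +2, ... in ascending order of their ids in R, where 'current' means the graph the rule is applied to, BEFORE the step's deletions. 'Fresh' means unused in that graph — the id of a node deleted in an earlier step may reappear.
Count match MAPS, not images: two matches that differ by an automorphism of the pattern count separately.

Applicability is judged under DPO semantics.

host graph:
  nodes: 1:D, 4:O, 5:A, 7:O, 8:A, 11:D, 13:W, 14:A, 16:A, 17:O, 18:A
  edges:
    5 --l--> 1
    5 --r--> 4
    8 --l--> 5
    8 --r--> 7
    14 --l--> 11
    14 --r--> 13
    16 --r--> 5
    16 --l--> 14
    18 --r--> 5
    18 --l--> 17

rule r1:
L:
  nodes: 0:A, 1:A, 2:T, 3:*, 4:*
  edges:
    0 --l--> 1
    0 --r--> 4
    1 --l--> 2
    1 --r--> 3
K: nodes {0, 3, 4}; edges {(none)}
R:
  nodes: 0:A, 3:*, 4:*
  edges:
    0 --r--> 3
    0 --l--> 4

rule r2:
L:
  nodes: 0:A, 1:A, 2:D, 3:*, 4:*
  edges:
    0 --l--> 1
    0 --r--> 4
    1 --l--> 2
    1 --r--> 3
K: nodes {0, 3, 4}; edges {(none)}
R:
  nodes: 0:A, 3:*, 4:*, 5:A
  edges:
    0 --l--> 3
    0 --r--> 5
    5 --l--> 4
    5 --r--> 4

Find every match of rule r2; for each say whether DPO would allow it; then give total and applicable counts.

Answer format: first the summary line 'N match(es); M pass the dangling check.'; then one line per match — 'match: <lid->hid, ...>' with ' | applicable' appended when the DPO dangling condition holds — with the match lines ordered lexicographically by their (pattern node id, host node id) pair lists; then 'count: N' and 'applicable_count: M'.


2 match(es); 1 pass the dangling check.
match: 0->8, 1->5, 2->1, 3->4, 4->7
match: 0->16, 1->14, 2->11, 3->13, 4->5 | applicable
count: 2
applicable_count: 1


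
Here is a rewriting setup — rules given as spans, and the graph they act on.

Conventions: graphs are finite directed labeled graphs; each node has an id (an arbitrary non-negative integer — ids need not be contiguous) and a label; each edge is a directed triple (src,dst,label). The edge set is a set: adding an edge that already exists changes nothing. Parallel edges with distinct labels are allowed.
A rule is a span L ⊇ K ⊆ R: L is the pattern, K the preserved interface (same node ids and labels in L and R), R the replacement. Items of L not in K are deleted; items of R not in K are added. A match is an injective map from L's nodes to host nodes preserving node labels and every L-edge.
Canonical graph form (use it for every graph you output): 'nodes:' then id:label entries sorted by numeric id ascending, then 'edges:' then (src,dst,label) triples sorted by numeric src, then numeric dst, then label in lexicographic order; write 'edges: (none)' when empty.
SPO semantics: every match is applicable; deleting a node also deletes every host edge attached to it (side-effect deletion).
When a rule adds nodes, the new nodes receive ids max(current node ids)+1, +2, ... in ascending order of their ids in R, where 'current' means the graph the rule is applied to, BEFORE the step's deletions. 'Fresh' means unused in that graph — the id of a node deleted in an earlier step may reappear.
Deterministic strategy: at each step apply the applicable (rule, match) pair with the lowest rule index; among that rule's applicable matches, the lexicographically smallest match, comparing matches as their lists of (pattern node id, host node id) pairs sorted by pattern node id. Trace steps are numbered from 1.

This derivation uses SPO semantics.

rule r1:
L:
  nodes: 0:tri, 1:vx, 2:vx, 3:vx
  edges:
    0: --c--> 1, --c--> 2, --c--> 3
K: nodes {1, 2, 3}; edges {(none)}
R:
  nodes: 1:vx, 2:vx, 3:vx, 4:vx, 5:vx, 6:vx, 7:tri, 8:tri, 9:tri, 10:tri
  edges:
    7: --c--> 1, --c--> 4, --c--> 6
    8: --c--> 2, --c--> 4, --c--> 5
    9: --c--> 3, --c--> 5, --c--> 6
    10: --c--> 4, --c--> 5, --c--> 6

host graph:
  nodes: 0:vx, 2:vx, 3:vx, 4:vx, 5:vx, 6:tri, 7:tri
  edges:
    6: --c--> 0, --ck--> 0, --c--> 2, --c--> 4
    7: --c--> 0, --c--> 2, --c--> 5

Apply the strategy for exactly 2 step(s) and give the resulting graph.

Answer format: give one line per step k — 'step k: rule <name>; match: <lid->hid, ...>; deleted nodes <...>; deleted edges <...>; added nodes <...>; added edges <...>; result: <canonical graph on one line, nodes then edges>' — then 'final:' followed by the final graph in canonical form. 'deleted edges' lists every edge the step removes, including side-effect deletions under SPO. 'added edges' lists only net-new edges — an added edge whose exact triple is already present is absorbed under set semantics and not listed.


step 1: rule r1; match: 0->6, 1->0, 2->2, 3->4; deleted nodes 6; deleted edges (6,0,c); (6,0,ck); (6,2,c); (6,4,c); added nodes 8, 9, 10, 11, 12, 13, 14; added edges (11,0,c); (11,8,c); (11,10,c); (12,2,c); (12,8,c); (12,9,c); (13,4,c); (13,9,c); (13,10,c); (14,8,c); (14,9,c); (14,10,c); result: nodes: 0:vx, 2:vx, 3:vx, 4:vx, 5:vx, 7:tri, 8:vx, 9:vx, 10:vx, 11:tri, 12:tri, 13:tri, 14:tri edges: (7,0,c); (7,2,c); (7,5,c); (11,0,c); (11,8,c); (11,10,c); (12,2,c); (12,8,c); (12,9,c); (13,4,c); (13,9,c); (13,10,c); (14,8,c); (14,9,c); (14,10,c)
step 2: rule r1; match: 0->7, 1->0, 2->2, 3->5; deleted nodes 7; deleted edges (7,0,c); (7,2,c); (7,5,c); added nodes 15, 16, 17, 18, 19, 20, 21; added edges (18,0,c); (18,15,c); (18,17,c); (19,2,c); (19,15,c); (19,16,c); (20,5,c); (20,16,c); (20,17,c); (21,15,c); (21,16,c); (21,17,c); result: nodes: 0:vx, 2:vx, 3:vx, 4:vx, 5:vx, 8:vx, 9:vx, 10:vx, 11:tri, 12:tri, 13:tri, 14:tri, 15:vx, 16:vx, 17:vx, 18:tri, 19:tri, 20:tri, 21:tri edges: (11,0,c); (11,8,c); (11,10,c); (12,2,c); (12,8,c); (12,9,c); (13,4,c); (13,9,c); (13,10,c); (14,8,c); (14,9,c); (14,10,c); (18,0,c); (18,15,c); (18,17,c); (19,2,c); (19,15,c); (19,16,c); (20,5,c); (20,16,c); (20,17,c); (21,15,c); (21,16,c); (21,17,c)
final:
nodes: 0:vx, 2:vx, 3:vx, 4:vx, 5:vx, 8:vx, 9:vx, 10:vx, 11:tri, 12:tri, 13:tri, 14:tri, 15:vx, 16:vx, 17:vx, 18:tri, 19:tri, 20:tri, 21:tri
edges: (11,0,c); (11,8,c); (11,10,c); (12,2,c); (12,8,c); (12,9,c); (13,4,c); (13,9,c); (13,10,c); (14,8,c); (14,9,c); (14,10,c); (18,0,c); (18,15,c); (18,17,c); (19,2,c); (19,15,c); (19,16,c); (20,5,c); (20,16,c); (20,17,c); (21,15,c); (21,16,c); (21,17,c)


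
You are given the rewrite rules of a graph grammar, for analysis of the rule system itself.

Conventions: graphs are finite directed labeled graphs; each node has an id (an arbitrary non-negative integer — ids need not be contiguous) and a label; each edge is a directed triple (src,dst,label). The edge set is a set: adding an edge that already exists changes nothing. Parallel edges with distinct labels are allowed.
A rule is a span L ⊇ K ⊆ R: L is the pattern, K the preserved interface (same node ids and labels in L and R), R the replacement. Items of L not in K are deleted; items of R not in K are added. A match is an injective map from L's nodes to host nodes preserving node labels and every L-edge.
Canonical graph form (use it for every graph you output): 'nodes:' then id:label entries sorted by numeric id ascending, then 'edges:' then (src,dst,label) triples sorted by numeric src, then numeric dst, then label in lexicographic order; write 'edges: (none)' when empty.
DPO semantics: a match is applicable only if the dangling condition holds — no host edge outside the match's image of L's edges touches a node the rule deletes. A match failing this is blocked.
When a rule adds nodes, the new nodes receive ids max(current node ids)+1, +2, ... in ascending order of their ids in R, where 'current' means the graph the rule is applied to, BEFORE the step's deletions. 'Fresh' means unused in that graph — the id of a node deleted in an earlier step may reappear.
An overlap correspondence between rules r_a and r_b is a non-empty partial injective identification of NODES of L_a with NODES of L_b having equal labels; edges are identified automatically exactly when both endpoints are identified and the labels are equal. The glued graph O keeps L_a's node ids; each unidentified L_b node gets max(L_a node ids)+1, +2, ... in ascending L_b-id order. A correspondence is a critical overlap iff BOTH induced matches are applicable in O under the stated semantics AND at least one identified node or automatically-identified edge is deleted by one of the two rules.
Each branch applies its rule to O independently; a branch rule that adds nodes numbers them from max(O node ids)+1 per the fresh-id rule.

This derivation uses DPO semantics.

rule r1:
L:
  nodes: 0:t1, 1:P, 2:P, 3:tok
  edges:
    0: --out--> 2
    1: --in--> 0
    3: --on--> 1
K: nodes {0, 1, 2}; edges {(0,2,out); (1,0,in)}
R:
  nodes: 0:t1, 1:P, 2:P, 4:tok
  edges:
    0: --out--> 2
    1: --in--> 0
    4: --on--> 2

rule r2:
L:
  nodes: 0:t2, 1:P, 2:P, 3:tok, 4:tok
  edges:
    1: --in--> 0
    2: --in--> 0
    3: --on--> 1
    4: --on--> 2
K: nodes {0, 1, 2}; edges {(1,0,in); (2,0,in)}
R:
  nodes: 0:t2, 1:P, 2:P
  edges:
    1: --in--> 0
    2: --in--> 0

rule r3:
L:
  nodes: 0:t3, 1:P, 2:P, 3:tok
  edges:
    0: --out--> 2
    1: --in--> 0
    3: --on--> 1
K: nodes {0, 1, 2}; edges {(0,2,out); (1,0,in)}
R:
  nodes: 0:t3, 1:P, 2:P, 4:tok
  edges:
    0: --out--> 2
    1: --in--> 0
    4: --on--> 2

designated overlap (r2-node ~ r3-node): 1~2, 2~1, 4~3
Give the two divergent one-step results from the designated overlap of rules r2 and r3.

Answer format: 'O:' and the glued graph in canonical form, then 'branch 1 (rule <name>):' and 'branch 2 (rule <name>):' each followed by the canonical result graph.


O:
nodes: 0:t2, 1:P, 2:P, 3:tok, 4:tok, 5:t3
edges: (1,0,in); (2,0,in); (2,5,in); (3,1,on); (4,2,on); (5,1,out)
branch 1 (rule r2):
nodes: 0:t2, 1:P, 2:P, 5:t3
edges: (1,0,in); (2,0,in); (2,5,in); (5,1,out)
branch 2 (rule r3):
nodes: 0:t2, 1:P, 2:P, 3:tok, 5:t3, 6:tok
edges: (1,0,in); (2,0,in); (2,5,in); (3,1,on); (5,1,out); (6,1,on)


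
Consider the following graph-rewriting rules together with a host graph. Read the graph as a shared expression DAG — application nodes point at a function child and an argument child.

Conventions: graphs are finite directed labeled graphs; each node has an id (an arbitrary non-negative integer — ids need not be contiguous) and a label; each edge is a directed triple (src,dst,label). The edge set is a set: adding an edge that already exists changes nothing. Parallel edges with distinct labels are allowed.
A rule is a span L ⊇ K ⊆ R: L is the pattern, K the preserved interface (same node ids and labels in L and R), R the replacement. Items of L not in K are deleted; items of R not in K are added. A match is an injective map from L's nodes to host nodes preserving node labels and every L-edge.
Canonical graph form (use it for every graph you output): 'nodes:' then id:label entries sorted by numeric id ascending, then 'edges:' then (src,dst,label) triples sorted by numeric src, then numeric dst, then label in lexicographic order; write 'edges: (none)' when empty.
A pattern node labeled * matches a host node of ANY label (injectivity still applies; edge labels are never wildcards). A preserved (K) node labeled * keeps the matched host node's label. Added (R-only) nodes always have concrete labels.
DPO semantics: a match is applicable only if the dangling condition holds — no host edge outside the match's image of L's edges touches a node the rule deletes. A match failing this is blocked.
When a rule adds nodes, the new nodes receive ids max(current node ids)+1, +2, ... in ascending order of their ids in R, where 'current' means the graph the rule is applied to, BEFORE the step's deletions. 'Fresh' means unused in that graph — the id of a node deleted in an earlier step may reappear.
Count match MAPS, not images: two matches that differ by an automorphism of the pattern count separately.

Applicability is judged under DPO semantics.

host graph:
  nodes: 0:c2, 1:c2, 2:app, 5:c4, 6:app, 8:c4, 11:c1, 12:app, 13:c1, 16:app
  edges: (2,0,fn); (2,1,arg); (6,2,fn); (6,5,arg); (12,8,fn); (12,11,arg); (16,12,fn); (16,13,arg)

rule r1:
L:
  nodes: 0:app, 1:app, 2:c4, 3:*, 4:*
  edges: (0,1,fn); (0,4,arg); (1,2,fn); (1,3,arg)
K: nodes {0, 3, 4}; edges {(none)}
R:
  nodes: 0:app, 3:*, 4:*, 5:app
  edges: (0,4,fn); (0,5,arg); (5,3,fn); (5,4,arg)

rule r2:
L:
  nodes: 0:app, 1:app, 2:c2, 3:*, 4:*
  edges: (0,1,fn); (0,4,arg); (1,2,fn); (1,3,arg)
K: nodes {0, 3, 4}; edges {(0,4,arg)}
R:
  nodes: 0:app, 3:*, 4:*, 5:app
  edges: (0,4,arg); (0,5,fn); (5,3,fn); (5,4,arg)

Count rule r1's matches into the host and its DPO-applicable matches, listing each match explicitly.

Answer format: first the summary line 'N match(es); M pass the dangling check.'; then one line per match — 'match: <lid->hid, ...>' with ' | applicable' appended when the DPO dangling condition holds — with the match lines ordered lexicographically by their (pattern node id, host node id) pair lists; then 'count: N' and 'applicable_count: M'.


1 match(es); 1 pass the dangling check.
match: 0->16, 1->12, 2->8, 3->11, 4->13 | applicable
count: 1
applicable_count: 1


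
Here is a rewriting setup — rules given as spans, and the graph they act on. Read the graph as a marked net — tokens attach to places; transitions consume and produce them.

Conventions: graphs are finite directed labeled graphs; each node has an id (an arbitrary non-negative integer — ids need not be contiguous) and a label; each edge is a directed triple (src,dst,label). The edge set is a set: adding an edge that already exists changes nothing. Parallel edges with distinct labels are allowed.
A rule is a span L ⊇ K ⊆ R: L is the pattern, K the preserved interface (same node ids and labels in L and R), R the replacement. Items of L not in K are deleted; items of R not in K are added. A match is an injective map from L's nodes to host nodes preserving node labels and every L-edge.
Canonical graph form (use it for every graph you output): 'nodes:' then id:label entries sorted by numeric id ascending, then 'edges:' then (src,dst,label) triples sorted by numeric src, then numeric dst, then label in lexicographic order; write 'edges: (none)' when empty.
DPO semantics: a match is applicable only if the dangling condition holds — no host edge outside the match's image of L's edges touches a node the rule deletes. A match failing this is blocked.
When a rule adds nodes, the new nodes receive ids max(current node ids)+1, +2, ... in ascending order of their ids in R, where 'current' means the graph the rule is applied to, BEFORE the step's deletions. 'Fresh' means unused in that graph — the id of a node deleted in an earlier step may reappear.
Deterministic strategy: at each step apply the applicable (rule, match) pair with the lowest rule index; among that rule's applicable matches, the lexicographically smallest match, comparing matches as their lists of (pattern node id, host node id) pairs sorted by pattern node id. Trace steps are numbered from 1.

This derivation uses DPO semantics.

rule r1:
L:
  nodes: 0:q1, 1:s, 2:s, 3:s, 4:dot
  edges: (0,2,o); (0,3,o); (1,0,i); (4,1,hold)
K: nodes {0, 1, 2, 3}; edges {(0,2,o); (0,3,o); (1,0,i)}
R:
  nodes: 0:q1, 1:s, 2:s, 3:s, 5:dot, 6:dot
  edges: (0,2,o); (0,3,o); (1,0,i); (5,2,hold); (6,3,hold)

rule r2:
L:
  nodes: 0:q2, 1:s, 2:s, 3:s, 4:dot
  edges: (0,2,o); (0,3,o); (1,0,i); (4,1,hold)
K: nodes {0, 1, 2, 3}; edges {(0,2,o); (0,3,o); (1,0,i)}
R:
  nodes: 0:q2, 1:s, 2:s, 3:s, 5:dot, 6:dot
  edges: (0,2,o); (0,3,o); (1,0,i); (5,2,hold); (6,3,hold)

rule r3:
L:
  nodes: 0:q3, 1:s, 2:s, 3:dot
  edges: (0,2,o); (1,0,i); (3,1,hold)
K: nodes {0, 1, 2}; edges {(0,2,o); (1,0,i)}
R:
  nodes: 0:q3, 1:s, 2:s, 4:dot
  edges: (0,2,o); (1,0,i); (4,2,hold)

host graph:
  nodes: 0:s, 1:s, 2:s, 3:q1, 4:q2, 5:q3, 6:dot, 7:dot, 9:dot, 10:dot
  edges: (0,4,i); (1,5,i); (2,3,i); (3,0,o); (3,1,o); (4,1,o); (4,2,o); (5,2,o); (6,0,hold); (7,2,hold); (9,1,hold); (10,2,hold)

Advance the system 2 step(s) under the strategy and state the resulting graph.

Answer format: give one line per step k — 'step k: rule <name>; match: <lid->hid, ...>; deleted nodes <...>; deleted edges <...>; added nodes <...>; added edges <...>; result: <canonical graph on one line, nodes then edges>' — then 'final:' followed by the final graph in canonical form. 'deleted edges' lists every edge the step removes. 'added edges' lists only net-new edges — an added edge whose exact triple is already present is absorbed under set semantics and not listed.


step 1: rule r1; match: 0->3, 1->2, 2->0, 3->1, 4->7; deleted nodes 7; deleted edges (7,2,hold); added nodes 11, 12; added edges (11,0,hold); (12,1,hold); result: nodes: 0:s, 1:s, 2:s, 3:q1, 4:q2, 5:q3, 6:dot, 9:dot, 10:dot, 11:dot, 12:dot edges: (0,4,i); (1,5,i); (2,3,i); (3,0,o); (3,1,o); (4,1,o); (4,2,o); (5,2,o); (6,0,hold); (9,1,hold); (10,2,hold); (11,0,hold); (12,1,hold)
step 2: rule r1; match: 0->3, 1->2, 2->0, 3->1, 4->10; deleted nodes 10; deleted edges (10,2,hold); added nodes 13, 14; added edges (13,0,hold); (14,1,hold); result: nodes: 0:s, 1:s, 2:s, 3:q1, 4:q2, 5:q3, 6:dot, 9:dot, 11:dot, 12:dot, 13:dot, 14:dot edges: (0,4,i); (1,5,i); (2,3,i); (3,0,o); (3,1,o); (4,1,o); (4,2,o); (5,2,o); (6,0,hold); (9,1,hold); (11,0,hold); (12,1,hold); (13,0,hold); (14,1,hold)
final:
nodes: 0:s, 1:s, 2:s, 3:q1, 4:q2, 5:q3, 6:dot, 9:dot, 11:dot, 12:dot, 13:dot, 14:dot
edges: (0,4,i); (1,5,i); (2,3,i); (3,0,o); (3,1,o); (4,1,o); (4,2,o); (5,2,o); (6,0,hold); (9,1,hold); (11,0,hold); (12,1,hold); (13,0,hold); (14,1,hold)


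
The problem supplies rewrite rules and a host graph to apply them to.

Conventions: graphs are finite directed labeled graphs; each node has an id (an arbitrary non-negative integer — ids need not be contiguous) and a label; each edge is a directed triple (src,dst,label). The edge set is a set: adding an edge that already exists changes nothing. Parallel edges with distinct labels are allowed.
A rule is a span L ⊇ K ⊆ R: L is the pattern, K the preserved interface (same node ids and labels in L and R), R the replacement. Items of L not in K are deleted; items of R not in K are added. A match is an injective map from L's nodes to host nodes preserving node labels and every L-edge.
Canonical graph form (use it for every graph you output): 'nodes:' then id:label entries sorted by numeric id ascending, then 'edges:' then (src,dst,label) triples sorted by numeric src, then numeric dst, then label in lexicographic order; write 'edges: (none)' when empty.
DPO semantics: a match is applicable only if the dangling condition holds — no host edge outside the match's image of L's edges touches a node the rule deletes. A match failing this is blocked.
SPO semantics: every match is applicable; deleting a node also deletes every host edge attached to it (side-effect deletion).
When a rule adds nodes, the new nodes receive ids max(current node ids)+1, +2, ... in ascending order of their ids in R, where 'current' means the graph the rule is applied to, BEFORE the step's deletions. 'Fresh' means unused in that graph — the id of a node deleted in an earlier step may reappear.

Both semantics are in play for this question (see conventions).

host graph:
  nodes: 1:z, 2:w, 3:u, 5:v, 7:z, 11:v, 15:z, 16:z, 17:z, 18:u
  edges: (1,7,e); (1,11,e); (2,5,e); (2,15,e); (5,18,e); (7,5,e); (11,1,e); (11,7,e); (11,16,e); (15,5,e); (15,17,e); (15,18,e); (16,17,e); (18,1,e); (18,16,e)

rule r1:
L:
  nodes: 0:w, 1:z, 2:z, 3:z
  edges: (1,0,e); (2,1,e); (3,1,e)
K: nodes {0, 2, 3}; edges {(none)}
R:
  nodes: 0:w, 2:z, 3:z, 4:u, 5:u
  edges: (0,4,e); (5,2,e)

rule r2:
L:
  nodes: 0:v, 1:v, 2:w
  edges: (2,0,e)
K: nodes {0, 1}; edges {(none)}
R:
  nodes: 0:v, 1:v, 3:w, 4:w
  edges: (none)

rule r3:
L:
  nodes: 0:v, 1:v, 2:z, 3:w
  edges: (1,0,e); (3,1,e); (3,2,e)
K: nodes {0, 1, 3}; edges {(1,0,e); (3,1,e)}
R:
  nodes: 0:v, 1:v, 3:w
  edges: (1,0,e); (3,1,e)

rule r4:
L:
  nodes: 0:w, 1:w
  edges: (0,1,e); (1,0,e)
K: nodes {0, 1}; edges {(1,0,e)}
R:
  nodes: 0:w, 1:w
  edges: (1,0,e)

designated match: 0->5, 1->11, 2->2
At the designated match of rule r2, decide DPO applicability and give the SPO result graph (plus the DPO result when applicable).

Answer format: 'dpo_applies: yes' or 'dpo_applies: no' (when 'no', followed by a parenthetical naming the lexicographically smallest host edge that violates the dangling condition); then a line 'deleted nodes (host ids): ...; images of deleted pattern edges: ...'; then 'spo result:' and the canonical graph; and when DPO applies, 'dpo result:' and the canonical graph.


dpo_applies: no
(the rule deletes node 2, which keeps host edge (2,15,e) outside the match image — the dangling condition fails, DPO blocks; SPO proceeds and side-deletes such edges)
deleted nodes (host ids): 2; images of deleted pattern edges: (2,5,e)
spo result:
nodes: 1:z, 3:u, 5:v, 7:z, 11:v, 15:z, 16:z, 17:z, 18:u, 19:w, 20:w
edges: (1,7,e); (1,11,e); (5,18,e); (7,5,e); (11,1,e); (11,7,e); (11,16,e); (15,5,e); (15,17,e); (15,18,e); (16,17,e); (18,1,e); (18,16,e)


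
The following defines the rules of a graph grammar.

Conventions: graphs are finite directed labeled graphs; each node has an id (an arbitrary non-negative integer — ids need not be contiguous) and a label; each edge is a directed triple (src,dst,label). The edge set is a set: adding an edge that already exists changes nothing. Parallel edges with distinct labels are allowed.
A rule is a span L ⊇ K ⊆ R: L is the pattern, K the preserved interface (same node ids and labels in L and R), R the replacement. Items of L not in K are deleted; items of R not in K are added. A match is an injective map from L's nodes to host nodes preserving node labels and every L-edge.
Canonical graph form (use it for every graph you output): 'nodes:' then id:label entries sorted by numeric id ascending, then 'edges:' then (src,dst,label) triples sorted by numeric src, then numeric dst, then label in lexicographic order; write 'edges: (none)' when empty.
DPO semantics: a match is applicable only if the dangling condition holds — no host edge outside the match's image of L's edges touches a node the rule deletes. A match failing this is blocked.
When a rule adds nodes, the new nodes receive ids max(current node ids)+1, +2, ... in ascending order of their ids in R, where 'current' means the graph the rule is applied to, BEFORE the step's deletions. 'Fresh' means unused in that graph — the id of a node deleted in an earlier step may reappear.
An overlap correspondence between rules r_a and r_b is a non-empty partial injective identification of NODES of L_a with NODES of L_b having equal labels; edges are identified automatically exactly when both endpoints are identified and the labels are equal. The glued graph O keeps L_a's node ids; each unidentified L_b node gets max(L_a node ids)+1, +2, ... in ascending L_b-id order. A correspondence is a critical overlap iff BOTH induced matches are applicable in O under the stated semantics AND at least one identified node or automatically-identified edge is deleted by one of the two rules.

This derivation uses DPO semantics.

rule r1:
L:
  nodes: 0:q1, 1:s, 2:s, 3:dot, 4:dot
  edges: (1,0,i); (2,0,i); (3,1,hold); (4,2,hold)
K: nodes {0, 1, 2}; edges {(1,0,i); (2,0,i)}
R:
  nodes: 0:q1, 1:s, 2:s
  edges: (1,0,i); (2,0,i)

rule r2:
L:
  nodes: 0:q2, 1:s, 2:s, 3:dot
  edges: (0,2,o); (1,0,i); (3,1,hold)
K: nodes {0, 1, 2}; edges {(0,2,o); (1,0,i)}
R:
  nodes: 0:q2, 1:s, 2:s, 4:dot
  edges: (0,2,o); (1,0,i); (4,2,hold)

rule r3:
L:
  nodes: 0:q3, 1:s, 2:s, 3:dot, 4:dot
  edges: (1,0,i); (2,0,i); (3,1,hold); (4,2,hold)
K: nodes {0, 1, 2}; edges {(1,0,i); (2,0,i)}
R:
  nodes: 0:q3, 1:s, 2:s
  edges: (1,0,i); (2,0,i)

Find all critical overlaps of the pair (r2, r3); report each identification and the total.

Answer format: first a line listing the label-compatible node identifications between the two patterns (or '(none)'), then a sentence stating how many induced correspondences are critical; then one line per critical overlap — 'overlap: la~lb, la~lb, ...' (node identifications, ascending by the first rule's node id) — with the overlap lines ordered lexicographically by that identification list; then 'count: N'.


label-compatible node identifications between L(r2) and L(r3): 1~1, 1~2, 2~1, 2~2, 3~3, 3~4
4 of the induced correspondences are critical overlaps of r2 and r3.
overlap: 1~1, 2~2, 3~3
overlap: 1~1, 3~3
overlap: 1~2, 2~1, 3~4
overlap: 1~2, 3~4
count: 4


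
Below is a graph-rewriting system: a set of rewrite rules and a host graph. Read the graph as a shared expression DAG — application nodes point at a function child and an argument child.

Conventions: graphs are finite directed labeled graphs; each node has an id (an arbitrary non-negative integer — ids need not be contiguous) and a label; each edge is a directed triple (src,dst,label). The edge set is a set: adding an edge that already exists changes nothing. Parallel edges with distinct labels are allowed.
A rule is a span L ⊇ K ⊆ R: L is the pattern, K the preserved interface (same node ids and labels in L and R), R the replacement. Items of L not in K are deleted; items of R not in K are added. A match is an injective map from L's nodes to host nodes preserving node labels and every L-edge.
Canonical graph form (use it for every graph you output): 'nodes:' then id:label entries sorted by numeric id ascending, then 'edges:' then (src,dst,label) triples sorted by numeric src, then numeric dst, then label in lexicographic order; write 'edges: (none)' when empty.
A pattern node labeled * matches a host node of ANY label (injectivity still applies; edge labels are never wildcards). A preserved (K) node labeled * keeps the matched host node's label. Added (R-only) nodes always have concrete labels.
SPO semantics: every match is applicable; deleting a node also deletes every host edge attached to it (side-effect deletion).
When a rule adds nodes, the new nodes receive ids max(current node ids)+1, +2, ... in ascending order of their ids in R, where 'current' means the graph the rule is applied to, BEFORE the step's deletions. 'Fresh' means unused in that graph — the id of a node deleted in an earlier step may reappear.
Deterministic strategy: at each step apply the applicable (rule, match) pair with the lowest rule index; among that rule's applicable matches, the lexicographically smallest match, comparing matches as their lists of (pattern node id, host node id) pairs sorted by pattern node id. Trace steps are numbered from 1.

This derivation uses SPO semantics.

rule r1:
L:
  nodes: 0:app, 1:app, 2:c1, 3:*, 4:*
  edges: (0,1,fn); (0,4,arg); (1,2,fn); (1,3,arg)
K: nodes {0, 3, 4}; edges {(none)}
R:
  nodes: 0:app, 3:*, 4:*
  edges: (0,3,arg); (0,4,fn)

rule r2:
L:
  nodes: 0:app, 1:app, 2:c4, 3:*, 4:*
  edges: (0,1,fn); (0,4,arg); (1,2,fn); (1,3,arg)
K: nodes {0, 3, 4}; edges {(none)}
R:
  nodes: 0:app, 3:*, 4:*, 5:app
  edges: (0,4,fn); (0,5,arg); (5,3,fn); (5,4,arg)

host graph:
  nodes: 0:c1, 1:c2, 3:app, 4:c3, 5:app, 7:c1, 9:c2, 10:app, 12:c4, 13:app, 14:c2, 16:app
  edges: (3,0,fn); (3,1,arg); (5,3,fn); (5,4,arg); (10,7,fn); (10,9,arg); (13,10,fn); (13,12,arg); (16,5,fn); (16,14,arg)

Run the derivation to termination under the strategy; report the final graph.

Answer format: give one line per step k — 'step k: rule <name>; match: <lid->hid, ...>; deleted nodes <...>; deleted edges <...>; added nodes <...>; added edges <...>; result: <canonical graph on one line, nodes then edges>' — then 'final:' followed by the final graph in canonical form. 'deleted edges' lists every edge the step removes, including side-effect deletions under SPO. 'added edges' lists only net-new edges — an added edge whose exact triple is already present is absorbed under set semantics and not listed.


step 1: rule r1; match: 0->5, 1->3, 2->0, 3->1, 4->4; deleted nodes 0, 3; deleted edges (3,0,fn); (3,1,arg); (5,3,fn); (5,4,arg); added nodes (none); added edges (5,1,arg); (5,4,fn); result: nodes: 1:c2, 4:c3, 5:app, 7:c1, 9:c2, 10:app, 12:c4, 13:app, 14:c2, 16:app edges: (5,1,arg); (5,4,fn); (10,7,fn); (10,9,arg); (13,10,fn); (13,12,arg); (16,5,fn); (16,14,arg)
step 2: rule r1; match: 0->13, 1->10, 2->7, 3->9, 4->12; deleted nodes 7, 10; deleted edges (10,7,fn); (10,9,arg); (13,10,fn); (13,12,arg); added nodes (none); added edges (13,9,arg); (13,12,fn); result: nodes: 1:c2, 4:c3, 5:app, 9:c2, 12:c4, 13:app, 14:c2, 16:app edges: (5,1,arg); (5,4,fn); (13,9,arg); (13,12,fn); (16,5,fn); (16,14,arg)
final:
nodes: 1:c2, 4:c3, 5:app, 9:c2, 12:c4, 13:app, 14:c2, 16:app
edges: (5,1,arg); (5,4,fn); (13,9,arg); (13,12,fn); (16,5,fn); (16,14,arg)
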